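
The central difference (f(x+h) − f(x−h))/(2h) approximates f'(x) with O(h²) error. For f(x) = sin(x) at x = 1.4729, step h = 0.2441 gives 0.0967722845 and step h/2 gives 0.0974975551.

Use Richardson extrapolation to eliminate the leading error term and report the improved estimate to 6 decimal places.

The method has order 2: 2^2 = 4.
4 × 0.0974975551 − 0.0967722845 = 0.2932179359
0.2932179359 ÷ 3 = 0.0977393120

0.097739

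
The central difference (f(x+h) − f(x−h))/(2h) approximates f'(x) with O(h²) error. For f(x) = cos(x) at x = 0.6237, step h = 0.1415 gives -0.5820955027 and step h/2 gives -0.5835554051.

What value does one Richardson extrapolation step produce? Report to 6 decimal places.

-0.584042

The method has order 2: 2^2 = 4.
4*(-0.5835554051) = -2.3342216204; (-2.3342216204) − (-0.5820955027) = -1.7521261177
(-1.7521261177) ÷ 3 = -0.5840420392
Correction |R − A(h/2)| = 4.866e-04; gap |A(h/2) − A(h)| = 1.460e-03.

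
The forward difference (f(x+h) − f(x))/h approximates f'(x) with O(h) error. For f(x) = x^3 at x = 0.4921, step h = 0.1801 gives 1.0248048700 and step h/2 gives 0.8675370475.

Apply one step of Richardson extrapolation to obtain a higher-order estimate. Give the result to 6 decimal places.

0.710269

With r = 1 the leading error scales as h^1, so the weight is 2^1 = 2.
2^1 × A(h/2) = 1.7350740950; minus A(h) gives 0.7102692250.
Divide by 2^1 − 1 = 1.
Result: 0.7102692250
Correction |R − A(h/2)| = 1.573e-01; gap |A(h/2) − A(h)| = 1.573e-01.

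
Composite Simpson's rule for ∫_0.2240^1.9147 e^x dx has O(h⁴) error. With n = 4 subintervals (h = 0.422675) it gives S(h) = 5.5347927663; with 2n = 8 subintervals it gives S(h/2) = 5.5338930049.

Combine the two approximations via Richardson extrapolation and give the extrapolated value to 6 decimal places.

5.533833

With r = 4 the leading error scales as h^4, so the weight is 2^4 = 16.
16 × 5.5338930049 = 88.5422880784; subtract 5.5347927663 → 83.0074953121
Extrapolated: 83.0074953121 / 15 = 5.5338330208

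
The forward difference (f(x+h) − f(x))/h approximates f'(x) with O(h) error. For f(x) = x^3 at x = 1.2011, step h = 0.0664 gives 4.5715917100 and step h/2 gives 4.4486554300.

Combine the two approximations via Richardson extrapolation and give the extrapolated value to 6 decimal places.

The method has order 1: 2^1 = 2.
Top: 2(4.4486554300) − (4.5715917100) = 4.3257191500
Divide by 2^1 − 1 = 1.
R = 4.3257191500/1 = 4.3257191500

4.325719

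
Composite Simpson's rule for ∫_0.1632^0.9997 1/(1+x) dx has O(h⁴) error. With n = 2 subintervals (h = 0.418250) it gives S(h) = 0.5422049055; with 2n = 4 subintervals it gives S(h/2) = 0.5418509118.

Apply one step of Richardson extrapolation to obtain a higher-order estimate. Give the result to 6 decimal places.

r = 4: numerator weight 16, denominator 15.
Numerator 16·A(h/2) − A(h) = 16·0.5418509118 − 0.5422049055 = 8.1274096833
R = 8.1274096833/15 = 0.5418273122
Correction |R − A(h/2)| = 2.360e-05; gap |A(h/2) − A(h)| = 3.540e-04.

0.541827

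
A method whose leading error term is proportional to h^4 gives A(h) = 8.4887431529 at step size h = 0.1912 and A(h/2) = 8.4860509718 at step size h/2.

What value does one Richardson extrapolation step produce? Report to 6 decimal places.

8.485871

Error is O(h^4); halving h shrinks it by 2^4 = 16.
A(h/2) − A(h) = 8.4860509718 − 8.4887431529 = -0.0026921811
Divide by 2^4 − 1 = 15: (-0.0026921811)/15 = -0.0001794787
R = 8.4860509718 − 0.0001794787 = 8.4858714931
Gap between inputs: 2.692e-03; correction applied: −0.0001794787.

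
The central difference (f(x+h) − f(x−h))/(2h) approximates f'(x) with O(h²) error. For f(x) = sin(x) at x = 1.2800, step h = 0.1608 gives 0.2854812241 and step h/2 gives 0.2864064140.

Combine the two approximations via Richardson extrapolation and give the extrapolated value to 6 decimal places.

0.286715

r = 2: numerator weight 4, denominator 3.
Weighted: 1.1456256560 − 0.2854812241 = 0.8601444319
Divide by 2^2 − 1 = 3.
Extrapolated: 0.8601444319 / 3 = 0.2867148106
Gap between inputs: 9.252e-04; correction applied: +0.0003083966.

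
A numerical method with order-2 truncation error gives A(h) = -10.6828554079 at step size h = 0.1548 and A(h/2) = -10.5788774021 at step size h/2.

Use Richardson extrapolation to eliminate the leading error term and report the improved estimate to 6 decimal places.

Order 2 gives 2^r = 4 and 2^r − 1 = 3.
Difference of the inputs: -10.5788774021 − (-10.6828554079) = 0.1039780058
Divide by 2^2 − 1 = 3: 0.1039780058/3 = 0.0346593353
R = A(h/2) + (A(h/2) − A(h))/3 = -10.5788774021 + 0.0346593353 = -10.5442180668
Correction |R − A(h/2)| = 3.466e-02; gap |A(h/2) − A(h)| = 1.040e-01.

-10.544218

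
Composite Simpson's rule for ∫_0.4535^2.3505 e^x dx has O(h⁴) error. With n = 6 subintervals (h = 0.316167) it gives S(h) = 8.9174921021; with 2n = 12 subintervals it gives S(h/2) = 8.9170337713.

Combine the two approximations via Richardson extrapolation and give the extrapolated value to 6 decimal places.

8.917003

Error is O(h^4); halving h shrinks it by 2^4 = 16.
Weighted: 142.6725403408 − 8.9174921021 = 133.7550482387
Denominator 16 − 1 = 15.
So the Richardson estimate is 8.9170032159.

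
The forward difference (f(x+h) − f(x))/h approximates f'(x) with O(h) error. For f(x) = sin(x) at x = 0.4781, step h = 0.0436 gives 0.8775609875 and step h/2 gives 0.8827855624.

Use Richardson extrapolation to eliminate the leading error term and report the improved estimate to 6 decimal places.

Method order is 1; weight 2^1 = 2.
2·0.8827855624 = 1.7655711248; 1.7655711248 − 0.8775609875 = 0.8880101373
Divide by 2^1 − 1 = 1.
Result: 0.8880101373

0.888010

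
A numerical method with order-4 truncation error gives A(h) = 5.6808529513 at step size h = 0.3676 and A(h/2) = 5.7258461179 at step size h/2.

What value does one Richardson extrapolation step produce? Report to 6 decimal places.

5.728846

r = 4: numerator weight 16, denominator 15.
Weighted: 91.6135378864 − 5.6808529513 = 85.9326849351
Denominator 16 − 1 = 15.
Extrapolated: 85.9326849351 / 15 = 5.7288456623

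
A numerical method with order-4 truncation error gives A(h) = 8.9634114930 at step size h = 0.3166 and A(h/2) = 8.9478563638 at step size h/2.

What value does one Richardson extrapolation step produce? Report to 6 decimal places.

r = 4: numerator weight 16, denominator 15.
Numerator 16·A(h/2) − A(h) = 16·8.9478563638 − 8.9634114930 = 134.2022903278
Divide by 2^4 − 1 = 15.
Extrapolated: 134.2022903278 / 15 = 8.9468193552
Gap between inputs: 1.556e-02; correction applied: −0.0010370086.

8.946819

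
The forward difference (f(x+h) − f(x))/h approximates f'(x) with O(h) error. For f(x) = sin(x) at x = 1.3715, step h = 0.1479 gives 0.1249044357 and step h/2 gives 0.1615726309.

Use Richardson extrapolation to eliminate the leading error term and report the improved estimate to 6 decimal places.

The method has order 1: 2^1 = 2.
Weighted: 0.3231452618 − 0.1249044357 = 0.1982408261
Denominator 2 − 1 = 1.
Extrapolated: 0.1982408261 / 1 = 0.1982408261
Gap between inputs: 3.667e-02; correction applied: +0.0366681952.

0.198241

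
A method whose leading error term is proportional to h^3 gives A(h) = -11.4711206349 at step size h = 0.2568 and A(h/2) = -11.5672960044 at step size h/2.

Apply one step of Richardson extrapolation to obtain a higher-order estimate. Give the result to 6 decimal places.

Leading term ∝ h^3; use weight 8 = 2^3.
A(h/2) − A(h) = -11.5672960044 − (-11.4711206349) = -0.0961753695
Divide by 2^3 − 1 = 7: (-0.0961753695)/7 = -0.0137393385
R = A(h/2) + (A(h/2) − A(h))/7 = -11.5672960044 − 0.0137393385 = -11.5810353429
Correction |R − A(h/2)| = 1.374e-02; gap |A(h/2) − A(h)| = 9.618e-02.

-11.581035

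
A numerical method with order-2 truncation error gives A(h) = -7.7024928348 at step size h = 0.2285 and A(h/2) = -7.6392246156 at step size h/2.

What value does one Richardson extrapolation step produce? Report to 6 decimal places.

-7.618135

The method has order 2: 2^2 = 4.
Weighted: (-30.5568984624) − (-7.7024928348) = -22.8544056276
Extrapolated: (-22.8544056276) / 3 = -7.6181352092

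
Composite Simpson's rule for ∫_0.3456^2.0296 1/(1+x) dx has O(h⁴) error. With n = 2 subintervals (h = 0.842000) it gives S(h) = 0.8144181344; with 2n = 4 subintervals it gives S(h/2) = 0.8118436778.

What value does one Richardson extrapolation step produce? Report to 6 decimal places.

0.811672

r = 4, so 2^r = 16.
2^4·A(h/2) = 12.9894988448; minus A(h) gives 12.1750807104.
Denominator 16 − 1 = 15.
12.1750807104 ÷ 15 = 0.8116720474
Shift from A(h/2): −0.0001716304.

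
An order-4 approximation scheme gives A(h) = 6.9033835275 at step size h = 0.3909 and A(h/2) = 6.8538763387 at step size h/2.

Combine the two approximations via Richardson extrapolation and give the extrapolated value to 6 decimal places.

r = 4, so 2^r = 16.
Numerator 16*A(h/2) − A(h) = 16*6.8538763387 − 6.9033835275 = 102.7586378917
102.7586378917 ÷ 15 = 6.8505758594

6.850576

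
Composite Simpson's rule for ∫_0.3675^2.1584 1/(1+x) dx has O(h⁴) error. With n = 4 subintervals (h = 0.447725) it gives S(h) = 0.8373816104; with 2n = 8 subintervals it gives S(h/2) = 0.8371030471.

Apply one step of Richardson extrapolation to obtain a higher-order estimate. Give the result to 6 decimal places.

r = 4: numerator weight 16, denominator 15.
16 × 0.8371030471 = 13.3936487536; subtract 0.8373816104 → 12.5562671432
Divide by 2^4 − 1 = 15.
So the Richardson estimate is 0.8370844762.
Gap between inputs: 2.786e-04; correction applied: −0.0000185709.

0.837084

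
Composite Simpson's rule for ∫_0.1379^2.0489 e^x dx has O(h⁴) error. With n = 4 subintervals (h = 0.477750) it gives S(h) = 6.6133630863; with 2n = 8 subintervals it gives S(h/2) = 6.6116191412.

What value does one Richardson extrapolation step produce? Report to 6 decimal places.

6.611503

The method has order 4: 2^4 = 16.
Numerator 16 × A(h/2) − A(h) = 16 × 6.6116191412 − 6.6133630863 = 99.1725431729
Divide by 2^4 − 1 = 15.
(16 × 6.6116191412 − 6.6133630863)/(16 − 1) = 6.6115028782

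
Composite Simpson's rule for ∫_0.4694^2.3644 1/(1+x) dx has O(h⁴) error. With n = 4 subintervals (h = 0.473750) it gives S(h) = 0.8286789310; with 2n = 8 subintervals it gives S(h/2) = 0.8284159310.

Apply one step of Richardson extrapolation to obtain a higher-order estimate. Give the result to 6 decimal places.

Error is O(h^4); halving h shrinks it by 2^4 = 16.
Numerator 16*A(h/2) − A(h) = 16*0.8284159310 − 0.8286789310 = 12.4259759650
Extrapolated: 12.4259759650 / 15 = 0.8283983977

0.828398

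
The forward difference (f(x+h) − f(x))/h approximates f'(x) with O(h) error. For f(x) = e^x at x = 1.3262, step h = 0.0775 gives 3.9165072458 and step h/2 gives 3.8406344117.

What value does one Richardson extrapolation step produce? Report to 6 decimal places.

Order 1 gives 2^r = 2 and 2^r − 1 = 1.
2×3.8406344117 = 7.6812688234; subtract 3.9165072458 → 3.7647615776
Denominator 2 − 1 = 1.
(2×3.8406344117 − 3.9165072458)/(2 − 1) = 3.7647615776
Gap between inputs: 7.587e-02; correction applied: −0.0758728341.

3.764762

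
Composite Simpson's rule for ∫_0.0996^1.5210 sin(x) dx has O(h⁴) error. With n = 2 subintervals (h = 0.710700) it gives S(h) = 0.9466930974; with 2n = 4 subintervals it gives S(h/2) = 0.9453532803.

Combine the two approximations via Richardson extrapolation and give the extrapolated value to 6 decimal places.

Leading term ∝ h^4; use weight 16 = 2^4.
Difference of the inputs: 0.9453532803 − 0.9466930974 = -0.0013398171
Correction (A(h/2) − A(h))/(16 − 1) = (-0.0013398171)/15 = -0.0000893211
R = A(h/2) + (A(h/2) − A(h))/15 = 0.9453532803 − 0.0000893211 = 0.9452639592
Correction |R − A(h/2)| = 8.932e-05; gap |A(h/2) − A(h)| = 1.340e-03.

0.945264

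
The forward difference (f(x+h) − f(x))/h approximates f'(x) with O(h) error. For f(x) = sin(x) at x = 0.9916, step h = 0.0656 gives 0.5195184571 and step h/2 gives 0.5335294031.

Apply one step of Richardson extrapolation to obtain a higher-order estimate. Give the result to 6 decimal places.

0.547540

r = 1: numerator weight 2, denominator 1.
Numerator 2·A(h/2) − A(h) = 2·0.5335294031 − 0.5195184571 = 0.5475403491
0.5475403491 ÷ 1 = 0.5475403491
Shift from A(h/2): +0.0140109460.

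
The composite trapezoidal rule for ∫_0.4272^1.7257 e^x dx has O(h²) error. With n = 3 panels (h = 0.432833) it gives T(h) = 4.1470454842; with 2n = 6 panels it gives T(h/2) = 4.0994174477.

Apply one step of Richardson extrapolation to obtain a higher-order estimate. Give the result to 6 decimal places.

4.083541

Order 2 gives 2^r = 4 and 2^r − 1 = 3.
Difference of the inputs: 4.0994174477 − 4.1470454842 = -0.0476280365
Correction (A(h/2) − A(h))/(4 − 1) = (-0.0476280365)/3 = -0.0158760122
R = A(h/2) + (A(h/2) − A(h))/3 = 4.0994174477 − 0.0158760122 = 4.0835414355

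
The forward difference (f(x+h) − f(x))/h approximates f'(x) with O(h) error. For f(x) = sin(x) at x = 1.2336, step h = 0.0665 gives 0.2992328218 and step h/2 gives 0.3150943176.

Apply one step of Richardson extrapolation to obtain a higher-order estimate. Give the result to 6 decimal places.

0.330956

Method order is 1; weight 2^1 = 2.
2×0.3150943176 − 0.2992328218 = 0.3309558134
R = 0.3309558134/1 = 0.3309558134
Gap between inputs: 1.586e-02; correction applied: +0.0158614958.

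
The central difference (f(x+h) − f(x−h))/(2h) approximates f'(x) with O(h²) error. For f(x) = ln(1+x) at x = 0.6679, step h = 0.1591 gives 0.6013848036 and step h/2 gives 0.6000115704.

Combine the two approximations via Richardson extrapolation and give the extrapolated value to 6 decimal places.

Error is O(h^2); halving h shrinks it by 2^2 = 4.
Numerator 4 × A(h/2) − A(h) = 4 × 0.6000115704 − 0.6013848036 = 1.7986614780
1.7986614780 ÷ 3 = 0.5995538260

0.599554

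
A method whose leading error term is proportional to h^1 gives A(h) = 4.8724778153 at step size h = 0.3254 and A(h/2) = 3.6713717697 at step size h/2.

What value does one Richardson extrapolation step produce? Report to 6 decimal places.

2.470266

Order 1 gives 2^r = 2 and 2^r − 1 = 1.
2^1×A(h/2) = 7.3427435394; minus A(h) gives 2.4702657241.
Divide by 2^1 − 1 = 1.
R = 2.4702657241/1 = 2.4702657241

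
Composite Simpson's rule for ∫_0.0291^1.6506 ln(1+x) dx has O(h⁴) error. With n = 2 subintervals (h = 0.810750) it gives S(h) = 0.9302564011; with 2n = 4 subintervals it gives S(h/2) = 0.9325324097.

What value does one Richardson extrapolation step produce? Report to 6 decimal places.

0.932684

With r = 4 the leading error scales as h^4, so the weight is 2^4 = 16.
Numerator 16×A(h/2) − A(h) = 16×0.9325324097 − 0.9302564011 = 13.9902621541
Divide by 2^4 − 1 = 15.
R = 13.9902621541/15 = 0.9326841436
Shift from A(h/2): +0.0001517339.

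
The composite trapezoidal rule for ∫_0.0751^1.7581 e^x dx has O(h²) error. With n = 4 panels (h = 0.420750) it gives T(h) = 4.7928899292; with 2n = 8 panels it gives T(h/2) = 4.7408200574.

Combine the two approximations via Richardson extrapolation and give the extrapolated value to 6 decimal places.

Order 2 gives 2^r = 4 and 2^r − 1 = 3.
2^2*A(h/2) = 18.9632802296; minus A(h) gives 14.1703903004.
R = 14.1703903004/3 = 4.7234634335
Correction |R − A(h/2)| = 1.736e-02; gap |A(h/2) − A(h)| = 5.207e-02.

4.723463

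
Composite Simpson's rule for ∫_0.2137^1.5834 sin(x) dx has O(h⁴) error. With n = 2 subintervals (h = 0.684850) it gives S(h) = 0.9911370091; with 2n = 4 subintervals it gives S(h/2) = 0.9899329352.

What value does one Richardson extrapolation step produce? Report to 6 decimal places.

0.989853

Leading term ∝ h^4; use weight 16 = 2^4.
Weighted: 15.8389269632 − 0.9911370091 = 14.8477899541
R = 14.8477899541/15 = 0.9898526636
Correction |R − A(h/2)| = 8.027e-05; gap |A(h/2) − A(h)| = 1.204e-03.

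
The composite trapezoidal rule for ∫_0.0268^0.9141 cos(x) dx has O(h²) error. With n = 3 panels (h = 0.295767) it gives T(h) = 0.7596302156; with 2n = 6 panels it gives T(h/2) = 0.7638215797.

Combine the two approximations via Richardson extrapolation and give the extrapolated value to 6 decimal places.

0.765219

Error is O(h^2); halving h shrinks it by 2^2 = 4.
Difference of the inputs: 0.7638215797 − 0.7596302156 = 0.0041913641
Correction (A(h/2) − A(h))/(4 − 1) = 0.0041913641/3 = 0.0013971214
R = A(h/2) + (A(h/2) − A(h))/3 = 0.7638215797 + 0.0013971214 = 0.7652187011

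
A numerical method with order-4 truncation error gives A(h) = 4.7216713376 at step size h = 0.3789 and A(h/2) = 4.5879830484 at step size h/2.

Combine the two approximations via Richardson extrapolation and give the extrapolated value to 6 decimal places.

Method order is 4; weight 2^4 = 16.
16 × 4.5879830484 = 73.4077287744; subtract 4.7216713376 → 68.6860574368
(16 × 4.5879830484 − 4.7216713376)/(16 − 1) = 4.5790704958

4.579070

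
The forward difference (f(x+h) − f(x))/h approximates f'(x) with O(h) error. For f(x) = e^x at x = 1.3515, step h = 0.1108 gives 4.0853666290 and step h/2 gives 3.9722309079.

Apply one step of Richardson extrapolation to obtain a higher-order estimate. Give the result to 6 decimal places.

3.859095

Method order is 1; weight 2^1 = 2.
2·3.9722309079 − 4.0853666290 = 3.8590951868
(2·3.9722309079 − 4.0853666290)/(2 − 1) = 3.8590951868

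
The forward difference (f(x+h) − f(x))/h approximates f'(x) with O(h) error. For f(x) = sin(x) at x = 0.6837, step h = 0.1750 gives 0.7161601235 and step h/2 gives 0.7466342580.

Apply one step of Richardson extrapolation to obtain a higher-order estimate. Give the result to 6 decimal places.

0.777108

Order 1 gives 2^r = 2 and 2^r − 1 = 1.
2×0.7466342580 = 1.4932685160; subtract 0.7161601235 → 0.7771083925
R = 0.7771083925/1 = 0.7771083925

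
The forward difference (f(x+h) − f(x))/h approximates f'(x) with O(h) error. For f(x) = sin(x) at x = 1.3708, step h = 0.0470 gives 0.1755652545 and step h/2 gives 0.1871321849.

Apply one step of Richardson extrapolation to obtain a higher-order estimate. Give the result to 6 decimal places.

0.198699

Method order is 1; weight 2^1 = 2.
2*0.1871321849 = 0.3742643698; 0.3742643698 − 0.1755652545 = 0.1986991153
Divide by 2^1 − 1 = 1.
So the Richardson estimate is 0.1986991153.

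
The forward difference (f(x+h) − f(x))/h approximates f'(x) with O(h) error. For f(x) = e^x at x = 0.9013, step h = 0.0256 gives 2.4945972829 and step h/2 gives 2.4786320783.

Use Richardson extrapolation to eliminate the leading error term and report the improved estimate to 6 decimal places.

Method order is 1; weight 2^1 = 2.
Top: 2(2.4786320783) − (2.4945972829) = 2.4626668737
Denominator 2 − 1 = 1.
Extrapolated: 2.4626668737 / 1 = 2.4626668737

2.462667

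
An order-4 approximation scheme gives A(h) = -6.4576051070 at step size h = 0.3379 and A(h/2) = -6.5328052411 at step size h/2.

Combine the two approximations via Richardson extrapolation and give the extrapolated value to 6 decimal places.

r = 4, so 2^r = 16.
Numerator 16*A(h/2) − A(h) = 16*(-6.5328052411) − (-6.4576051070) = -98.0672787506
Denominator 16 − 1 = 15.
Extrapolated: (-98.0672787506) / 15 = -6.5378185834

-6.537819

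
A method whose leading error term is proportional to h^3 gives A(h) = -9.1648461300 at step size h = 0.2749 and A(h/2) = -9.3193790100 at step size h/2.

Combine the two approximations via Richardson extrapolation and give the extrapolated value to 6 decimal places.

r = 3, so 2^r = 8.
8*(-9.3193790100) − (-9.1648461300) = -65.3901859500
(-65.3901859500) ÷ 7 = -9.3414551357
Gap between inputs: 1.545e-01; correction applied: −0.0220761257.

-9.341455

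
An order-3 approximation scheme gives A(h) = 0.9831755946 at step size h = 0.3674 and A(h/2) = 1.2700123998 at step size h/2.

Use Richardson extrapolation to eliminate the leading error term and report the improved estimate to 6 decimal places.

With r = 3 the leading error scales as h^3, so the weight is 2^3 = 8.
2^3·A(h/2) = 10.1600991984; minus A(h) gives 9.1769236038.
9.1769236038 ÷ 7 = 1.3109890863
Correction |R − A(h/2)| = 4.098e-02; gap |A(h/2) − A(h)| = 2.868e-01.

1.310989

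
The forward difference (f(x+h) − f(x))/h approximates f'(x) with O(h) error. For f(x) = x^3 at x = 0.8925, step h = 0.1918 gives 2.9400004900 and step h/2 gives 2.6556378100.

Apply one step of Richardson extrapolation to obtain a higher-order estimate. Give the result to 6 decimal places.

r = 1: numerator weight 2, denominator 1.
2×2.6556378100 = 5.3112756200; 5.3112756200 − 2.9400004900 = 2.3712751300
Divide by 2^1 − 1 = 1.
Extrapolated: 2.3712751300 / 1 = 2.3712751300

2.371275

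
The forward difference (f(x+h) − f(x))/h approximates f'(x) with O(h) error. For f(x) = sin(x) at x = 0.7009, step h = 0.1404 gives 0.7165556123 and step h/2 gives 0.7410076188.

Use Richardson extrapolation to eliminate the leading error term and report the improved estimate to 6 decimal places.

0.765460

The method has order 1: 2^1 = 2.
Weighted: 1.4820152376 − 0.7165556123 = 0.7654596253
Denominator 2 − 1 = 1.
(2*0.7410076188 − 0.7165556123)/(2 − 1) = 0.7654596253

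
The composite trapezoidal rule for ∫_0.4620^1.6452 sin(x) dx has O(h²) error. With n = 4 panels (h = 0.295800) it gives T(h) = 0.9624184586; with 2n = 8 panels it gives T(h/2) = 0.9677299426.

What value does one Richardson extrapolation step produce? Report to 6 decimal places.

0.969500

r = 2: numerator weight 4, denominator 3.
4 × 0.9677299426 = 3.8709197704; 3.8709197704 − 0.9624184586 = 2.9085013118
Divide by 2^2 − 1 = 3.
So the Richardson estimate is 0.9695004373.
Shift from A(h/2): +0.0017704947.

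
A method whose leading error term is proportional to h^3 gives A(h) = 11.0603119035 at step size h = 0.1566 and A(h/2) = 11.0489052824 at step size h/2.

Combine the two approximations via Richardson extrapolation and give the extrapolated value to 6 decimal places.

11.047276

The method has order 3: 2^3 = 8.
8*11.0489052824 = 88.3912422592; 88.3912422592 − 11.0603119035 = 77.3309303557
Denominator 8 − 1 = 7.
(8*11.0489052824 − 11.0603119035)/(8 − 1) = 11.0472757651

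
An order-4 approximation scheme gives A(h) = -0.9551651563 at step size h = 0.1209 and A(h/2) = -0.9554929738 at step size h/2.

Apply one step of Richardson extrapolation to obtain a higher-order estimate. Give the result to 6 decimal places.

-0.955515

Error is O(h^4); halving h shrinks it by 2^4 = 16.
16·(-0.9554929738) = -15.2878875808; subtract (-0.9551651563) → -14.3327224245
Denominator 16 − 1 = 15.
R = (-14.3327224245)/15 = -0.9555148283
Gap between inputs: 3.278e-04; correction applied: −0.0000218545.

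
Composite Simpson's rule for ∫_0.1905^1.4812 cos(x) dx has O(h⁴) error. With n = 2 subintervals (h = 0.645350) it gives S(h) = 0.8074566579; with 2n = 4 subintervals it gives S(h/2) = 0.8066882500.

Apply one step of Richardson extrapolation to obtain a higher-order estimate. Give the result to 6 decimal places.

The method has order 4: 2^4 = 16.
16 × 0.8066882500 = 12.9070120000; 12.9070120000 − 0.8074566579 = 12.0995553421
R = 12.0995553421/15 = 0.8066370228
Gap between inputs: 7.684e-04; correction applied: −0.0000512272.

0.806637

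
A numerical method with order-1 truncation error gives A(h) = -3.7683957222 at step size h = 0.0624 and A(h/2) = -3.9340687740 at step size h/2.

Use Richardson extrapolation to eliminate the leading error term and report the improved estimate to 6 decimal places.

-4.099742

r = 1, so 2^r = 2.
2·(-3.9340687740) = -7.8681375480; (-7.8681375480) − (-3.7683957222) = -4.0997418258
Divide by 2^1 − 1 = 1.
R = (-4.0997418258)/1 = -4.0997418258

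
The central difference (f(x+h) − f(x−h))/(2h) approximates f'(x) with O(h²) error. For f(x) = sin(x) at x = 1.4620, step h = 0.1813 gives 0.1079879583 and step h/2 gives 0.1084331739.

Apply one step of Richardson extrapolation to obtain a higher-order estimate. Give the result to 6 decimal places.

Order 2 gives 2^r = 4 and 2^r − 1 = 3.
4×0.1084331739 − 0.1079879583 = 0.3257447373
Denominator 4 − 1 = 3.
0.3257447373 ÷ 3 = 0.1085815791
Shift from A(h/2): +0.0001484052.

0.108582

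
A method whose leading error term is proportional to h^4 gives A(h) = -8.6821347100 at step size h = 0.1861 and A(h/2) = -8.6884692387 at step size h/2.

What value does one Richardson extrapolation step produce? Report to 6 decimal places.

Error is O(h^4); halving h shrinks it by 2^4 = 16.
2^4 × A(h/2) = -139.0155078192; minus A(h) gives -130.3333731092.
Denominator 16 − 1 = 15.
Result: -8.6888915406

-8.688892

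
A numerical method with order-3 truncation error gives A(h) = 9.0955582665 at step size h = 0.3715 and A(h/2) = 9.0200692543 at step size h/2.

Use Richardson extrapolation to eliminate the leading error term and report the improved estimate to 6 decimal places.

9.009285

r = 3: numerator weight 8, denominator 7.
8·9.0200692543 − 9.0955582665 = 63.0649957679
Divide by 2^3 − 1 = 7.
Extrapolated: 63.0649957679 / 7 = 9.0092851097
Correction |R − A(h/2)| = 1.078e-02; gap |A(h/2) − A(h)| = 7.549e-02.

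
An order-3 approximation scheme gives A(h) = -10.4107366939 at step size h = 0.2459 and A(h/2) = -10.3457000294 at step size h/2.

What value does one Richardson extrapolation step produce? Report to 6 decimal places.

-10.336409

Method order is 3; weight 2^3 = 8.
8*(-10.3457000294) = -82.7656002352; subtract (-10.4107366939) → -72.3548635413
(8*(-10.3457000294) − (-10.4107366939))/(8 − 1) = -10.3364090773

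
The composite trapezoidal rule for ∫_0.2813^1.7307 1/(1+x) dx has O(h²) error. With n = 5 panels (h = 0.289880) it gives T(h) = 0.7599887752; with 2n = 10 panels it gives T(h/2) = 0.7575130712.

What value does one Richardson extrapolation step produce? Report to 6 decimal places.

0.756688

Method order is 2; weight 2^2 = 4.
4×0.7575130712 = 3.0300522848; subtract 0.7599887752 → 2.2700635096
Denominator 4 − 1 = 3.
R = 2.2700635096/3 = 0.7566878365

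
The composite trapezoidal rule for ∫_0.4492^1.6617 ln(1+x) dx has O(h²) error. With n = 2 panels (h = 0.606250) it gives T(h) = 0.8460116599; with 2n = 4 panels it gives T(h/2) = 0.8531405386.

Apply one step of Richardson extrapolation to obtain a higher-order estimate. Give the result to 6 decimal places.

r = 2: numerator weight 4, denominator 3.
Numerator 4×A(h/2) − A(h) = 4×0.8531405386 − 0.8460116599 = 2.5665504945
Divide by 2^2 − 1 = 3.
So the Richardson estimate is 0.8555168315.

0.855517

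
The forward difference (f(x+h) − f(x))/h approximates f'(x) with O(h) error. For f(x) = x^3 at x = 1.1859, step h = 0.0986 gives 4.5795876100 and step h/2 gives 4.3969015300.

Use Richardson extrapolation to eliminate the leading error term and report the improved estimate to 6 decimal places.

Method order is 1; weight 2^1 = 2.
Numerator 2×A(h/2) − A(h) = 2×4.3969015300 − 4.5795876100 = 4.2142154500
Denominator 2 − 1 = 1.
Result: 4.2142154500

4.214215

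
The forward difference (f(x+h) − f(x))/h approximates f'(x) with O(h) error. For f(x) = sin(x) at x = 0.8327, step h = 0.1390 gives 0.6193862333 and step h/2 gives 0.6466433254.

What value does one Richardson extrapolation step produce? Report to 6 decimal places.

0.673900

Leading term ∝ h^1; use weight 2 = 2^1.
Top: 2(0.6466433254) − (0.6193862333) = 0.6739004175
Extrapolated: 0.6739004175 / 1 = 0.6739004175
Shift from A(h/2): +0.0272570921.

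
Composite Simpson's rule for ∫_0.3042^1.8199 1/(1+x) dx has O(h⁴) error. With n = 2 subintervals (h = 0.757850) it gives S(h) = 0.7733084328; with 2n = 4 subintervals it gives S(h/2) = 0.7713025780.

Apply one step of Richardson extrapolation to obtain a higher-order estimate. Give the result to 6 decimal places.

0.771169

Method order is 4; weight 2^4 = 16.
16 × 0.7713025780 − 0.7733084328 = 11.5675328152
Extrapolated: 11.5675328152 / 15 = 0.7711688543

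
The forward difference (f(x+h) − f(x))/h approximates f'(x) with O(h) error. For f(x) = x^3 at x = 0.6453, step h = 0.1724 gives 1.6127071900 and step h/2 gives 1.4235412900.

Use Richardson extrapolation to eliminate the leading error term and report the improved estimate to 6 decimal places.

1.234375

Method order is 1; weight 2^1 = 2.
Top: 2(1.4235412900) − (1.6127071900) = 1.2343753900
Divide by 2^1 − 1 = 1.
Extrapolated: 1.2343753900 / 1 = 1.2343753900
Correction |R − A(h/2)| = 1.892e-01; gap |A(h/2) − A(h)| = 1.892e-01.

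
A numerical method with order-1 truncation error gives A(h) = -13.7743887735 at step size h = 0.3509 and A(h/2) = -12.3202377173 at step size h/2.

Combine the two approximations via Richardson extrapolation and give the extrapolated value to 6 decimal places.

Method order is 1; weight 2^1 = 2.
2×(-12.3202377173) = -24.6404754346; subtract (-13.7743887735) → -10.8660866611
Divide by 2^1 − 1 = 1.
R = (-10.8660866611)/1 = -10.8660866611

-10.866087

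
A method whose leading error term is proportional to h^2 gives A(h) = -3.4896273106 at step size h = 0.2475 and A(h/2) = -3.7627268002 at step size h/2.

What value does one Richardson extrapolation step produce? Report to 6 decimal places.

Order 2 gives 2^r = 4 and 2^r − 1 = 3.
Difference of the inputs: -3.7627268002 − (-3.4896273106) = -0.2730994896
Divide by 2^2 − 1 = 3: (-0.2730994896)/3 = -0.0910331632
R = A(h/2) + (A(h/2) − A(h))/3 = -3.7627268002 − 0.0910331632 = -3.8537599634

-3.853760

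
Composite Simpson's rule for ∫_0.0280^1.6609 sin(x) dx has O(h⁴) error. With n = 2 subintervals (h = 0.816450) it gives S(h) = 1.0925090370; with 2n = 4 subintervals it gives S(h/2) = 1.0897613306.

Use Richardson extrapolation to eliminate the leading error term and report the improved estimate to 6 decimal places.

1.089578

r = 4: numerator weight 16, denominator 15.
16*1.0897613306 = 17.4361812896; 17.4361812896 − 1.0925090370 = 16.3436722526
Extrapolated: 16.3436722526 / 15 = 1.0895781502
Correction |R − A(h/2)| = 1.832e-04; gap |A(h/2) − A(h)| = 2.748e-03.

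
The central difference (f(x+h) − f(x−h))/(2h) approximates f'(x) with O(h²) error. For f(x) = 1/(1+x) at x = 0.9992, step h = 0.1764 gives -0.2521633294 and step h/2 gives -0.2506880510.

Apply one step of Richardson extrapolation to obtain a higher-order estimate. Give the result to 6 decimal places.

Error is O(h^2); halving h shrinks it by 2^2 = 4.
Top: 4(-0.2506880510) − (-0.2521633294) = -0.7505888746
Divide by 2^2 − 1 = 3.
(4·(-0.2506880510) − (-0.2521633294))/(4 − 1) = -0.2501962915
Shift from A(h/2): +0.0004917595.

-0.250196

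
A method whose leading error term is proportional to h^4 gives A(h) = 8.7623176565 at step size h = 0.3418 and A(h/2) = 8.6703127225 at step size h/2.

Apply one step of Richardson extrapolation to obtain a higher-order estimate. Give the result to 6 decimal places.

Leading term ∝ h^4; use weight 16 = 2^4.
2^4 × A(h/2) = 138.7250035600; minus A(h) gives 129.9626859035.
129.9626859035 ÷ 15 = 8.6641790602
Correction |R − A(h/2)| = 6.134e-03; gap |A(h/2) − A(h)| = 9.200e-02.

8.664179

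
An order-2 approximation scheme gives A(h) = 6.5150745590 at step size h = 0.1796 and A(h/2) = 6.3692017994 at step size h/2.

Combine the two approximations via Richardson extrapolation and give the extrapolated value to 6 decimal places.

6.320578

Leading term ∝ h^2; use weight 4 = 2^2.
Difference of the inputs: 6.3692017994 − 6.5150745590 = -0.1458727596
Divide by 2^2 − 1 = 3: (-0.1458727596)/3 = -0.0486242532
R = A(h/2) + (A(h/2) − A(h))/3 = 6.3692017994 − 0.0486242532 = 6.3205775462
Shift from A(h/2): −0.0486242532.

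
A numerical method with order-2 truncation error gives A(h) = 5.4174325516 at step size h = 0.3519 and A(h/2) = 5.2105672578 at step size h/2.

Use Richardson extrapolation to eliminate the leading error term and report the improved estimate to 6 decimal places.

Error is O(h^2); halving h shrinks it by 2^2 = 4.
4 × 5.2105672578 = 20.8422690312; 20.8422690312 − 5.4174325516 = 15.4248364796
Denominator 4 − 1 = 3.
Result: 5.1416121599
Shift from A(h/2): −0.0689550979.

5.141612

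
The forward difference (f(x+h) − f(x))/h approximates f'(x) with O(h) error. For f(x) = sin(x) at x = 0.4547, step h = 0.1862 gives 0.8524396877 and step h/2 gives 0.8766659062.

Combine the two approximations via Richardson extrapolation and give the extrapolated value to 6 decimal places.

r = 1: numerator weight 2, denominator 1.
Numerator 2*A(h/2) − A(h) = 2*0.8766659062 − 0.8524396877 = 0.9008921247
R = 0.9008921247/1 = 0.9008921247

0.900892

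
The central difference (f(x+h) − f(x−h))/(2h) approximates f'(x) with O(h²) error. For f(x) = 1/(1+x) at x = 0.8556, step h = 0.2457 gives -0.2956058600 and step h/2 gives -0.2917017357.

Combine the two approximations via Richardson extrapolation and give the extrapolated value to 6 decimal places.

-0.290400

The method has order 2: 2^2 = 4.
Difference of the inputs: -0.2917017357 − (-0.2956058600) = 0.0039041243
Divide by 2^2 − 1 = 3: 0.0039041243/3 = 0.0013013748
R = A(h/2) + (A(h/2) − A(h))/3 = -0.2917017357 + 0.0013013748 = -0.2904003609
Correction |R − A(h/2)| = 1.301e-03; gap |A(h/2) − A(h)| = 3.904e-03.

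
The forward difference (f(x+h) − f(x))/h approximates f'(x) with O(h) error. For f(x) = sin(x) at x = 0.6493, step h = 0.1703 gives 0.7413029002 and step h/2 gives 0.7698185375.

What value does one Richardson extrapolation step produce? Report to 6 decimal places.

0.798334

With r = 1 the leading error scales as h^1, so the weight is 2^1 = 2.
2×0.7698185375 = 1.5396370750; subtract 0.7413029002 → 0.7983341748
Divide by 2^1 − 1 = 1.
So the Richardson estimate is 0.7983341748.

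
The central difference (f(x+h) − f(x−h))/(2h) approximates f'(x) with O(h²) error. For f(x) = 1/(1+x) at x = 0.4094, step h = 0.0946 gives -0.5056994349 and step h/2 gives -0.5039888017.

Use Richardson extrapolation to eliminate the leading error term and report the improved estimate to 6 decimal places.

Method order is 2; weight 2^2 = 4.
4×(-0.5039888017) − (-0.5056994349) = -1.5102557719
Denominator 4 − 1 = 3.
Extrapolated: (-1.5102557719) / 3 = -0.5034185906

-0.503419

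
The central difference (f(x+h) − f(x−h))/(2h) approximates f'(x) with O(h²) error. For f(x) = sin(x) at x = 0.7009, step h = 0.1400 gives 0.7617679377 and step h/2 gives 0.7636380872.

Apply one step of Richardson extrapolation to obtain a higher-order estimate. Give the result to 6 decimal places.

0.764261

With r = 2 the leading error scales as h^2, so the weight is 2^2 = 4.
Weighted: 3.0545523488 − 0.7617679377 = 2.2927844111
Denominator 4 − 1 = 3.
(4 × 0.7636380872 − 0.7617679377)/(4 − 1) = 0.7642614704
Correction |R − A(h/2)| = 6.234e-04; gap |A(h/2) − A(h)| = 1.870e-03.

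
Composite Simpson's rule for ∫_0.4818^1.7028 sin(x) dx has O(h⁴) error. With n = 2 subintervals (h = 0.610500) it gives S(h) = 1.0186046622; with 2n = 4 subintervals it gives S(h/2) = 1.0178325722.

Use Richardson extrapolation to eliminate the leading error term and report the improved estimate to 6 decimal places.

1.017781

Leading term ∝ h^4; use weight 16 = 2^4.
Numerator 16·A(h/2) − A(h) = 16·1.0178325722 − 1.0186046622 = 15.2667164930
Denominator 16 − 1 = 15.
15.2667164930 ÷ 15 = 1.0177810995
Gap between inputs: 7.721e-04; correction applied: −0.0000514727.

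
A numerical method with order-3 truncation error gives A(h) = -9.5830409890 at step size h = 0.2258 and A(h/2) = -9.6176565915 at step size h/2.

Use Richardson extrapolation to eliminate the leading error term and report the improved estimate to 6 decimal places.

-9.622602

Order 3 gives 2^r = 8 and 2^r − 1 = 7.
8×(-9.6176565915) = -76.9412527320; (-76.9412527320) − (-9.5830409890) = -67.3582117430
R = (-67.3582117430)/7 = -9.6226016776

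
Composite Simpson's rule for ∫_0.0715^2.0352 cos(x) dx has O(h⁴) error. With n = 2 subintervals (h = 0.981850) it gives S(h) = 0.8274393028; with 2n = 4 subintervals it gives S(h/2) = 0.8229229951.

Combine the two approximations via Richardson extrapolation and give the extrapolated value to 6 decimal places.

0.822622

With r = 4 the leading error scales as h^4, so the weight is 2^4 = 16.
16*0.8229229951 − 0.8274393028 = 12.3393286188
12.3393286188 ÷ 15 = 0.8226219079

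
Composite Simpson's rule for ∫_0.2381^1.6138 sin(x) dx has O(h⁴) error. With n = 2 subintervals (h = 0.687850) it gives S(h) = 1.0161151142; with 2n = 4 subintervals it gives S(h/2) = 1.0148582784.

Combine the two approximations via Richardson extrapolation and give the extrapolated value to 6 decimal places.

Order 4 gives 2^r = 16 and 2^r − 1 = 15.
Numerator 16·A(h/2) − A(h) = 16·1.0148582784 − 1.0161151142 = 15.2216173402
Divide by 2^4 − 1 = 15.
So the Richardson estimate is 1.0147744893.

1.014774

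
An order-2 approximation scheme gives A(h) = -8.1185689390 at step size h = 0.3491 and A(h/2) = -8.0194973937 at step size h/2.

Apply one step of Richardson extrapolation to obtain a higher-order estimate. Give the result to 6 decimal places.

Leading term ∝ h^2; use weight 4 = 2^2.
4×(-8.0194973937) = -32.0779895748; (-32.0779895748) − (-8.1185689390) = -23.9594206358
(4×(-8.0194973937) − (-8.1185689390))/(4 − 1) = -7.9864735453
Correction |R − A(h/2)| = 3.302e-02; gap |A(h/2) − A(h)| = 9.907e-02.

-7.986474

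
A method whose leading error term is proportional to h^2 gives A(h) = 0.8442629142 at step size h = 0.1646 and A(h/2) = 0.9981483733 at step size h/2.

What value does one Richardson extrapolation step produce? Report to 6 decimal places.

1.049444

Order 2 gives 2^r = 4 and 2^r − 1 = 3.
4×0.9981483733 − 0.8442629142 = 3.1483305790
Denominator 4 − 1 = 3.
Result: 1.0494435263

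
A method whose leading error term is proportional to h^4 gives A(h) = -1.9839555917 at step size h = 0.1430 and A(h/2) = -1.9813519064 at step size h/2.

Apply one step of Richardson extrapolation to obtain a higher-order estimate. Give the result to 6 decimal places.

-1.981178

The method has order 4: 2^4 = 16.
16·(-1.9813519064) = -31.7016305024; (-31.7016305024) − (-1.9839555917) = -29.7176749107
Denominator 16 − 1 = 15.
Extrapolated: (-29.7176749107) / 15 = -1.9811783274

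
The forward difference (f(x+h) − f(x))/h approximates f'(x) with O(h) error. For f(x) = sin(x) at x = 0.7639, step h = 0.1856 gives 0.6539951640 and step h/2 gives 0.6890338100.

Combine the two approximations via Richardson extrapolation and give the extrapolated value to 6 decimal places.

0.724072

Order 1 gives 2^r = 2 and 2^r − 1 = 1.
Top: 2(0.6890338100) − (0.6539951640) = 0.7240724560
Extrapolated: 0.7240724560 / 1 = 0.7240724560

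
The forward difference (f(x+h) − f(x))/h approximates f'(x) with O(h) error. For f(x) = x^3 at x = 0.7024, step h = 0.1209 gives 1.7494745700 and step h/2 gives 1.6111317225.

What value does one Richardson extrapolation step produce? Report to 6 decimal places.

Error is O(h^1); halving h shrinks it by 2^1 = 2.
Numerator 2*A(h/2) − A(h) = 2*1.6111317225 − 1.7494745700 = 1.4727888750
R = 1.4727888750/1 = 1.4727888750
Shift from A(h/2): −0.1383428475.

1.472789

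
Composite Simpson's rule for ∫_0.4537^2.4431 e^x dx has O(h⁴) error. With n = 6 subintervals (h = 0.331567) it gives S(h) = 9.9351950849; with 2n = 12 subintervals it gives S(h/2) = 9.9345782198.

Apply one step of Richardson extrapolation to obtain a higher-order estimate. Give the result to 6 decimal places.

9.934537

Method order is 4; weight 2^4 = 16.
Top: 16(9.9345782198) − (9.9351950849) = 149.0180564319
R = 149.0180564319/15 = 9.9345370955
Correction |R − A(h/2)| = 4.112e-05; gap |A(h/2) − A(h)| = 6.169e-04.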